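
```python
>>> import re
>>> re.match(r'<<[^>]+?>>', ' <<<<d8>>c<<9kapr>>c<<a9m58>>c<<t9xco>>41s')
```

With `match`, the pattern is implicitly anchored at the beginning.
Here the string doesn't start with a match, so the call returns None.

None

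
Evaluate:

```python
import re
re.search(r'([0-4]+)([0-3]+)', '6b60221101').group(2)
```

'1'

The match spans [3:10] → '0221101'.
Captured: group 1 = '022110', group 2 = '1'.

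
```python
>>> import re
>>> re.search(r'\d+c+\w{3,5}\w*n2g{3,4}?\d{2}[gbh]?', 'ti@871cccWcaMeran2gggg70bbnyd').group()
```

'871cccWcaMeran2gggg70b'

This matches one or more of a digit, then one or more of the literal 'c', then 3 to 5 of a word character; then zero or more of a word character, then the literal 'n2', then 3 to 4 of the literal 'g' (lazy); then exactly 2 of a digit, then optionally one of [gbh].
Unlike `match`, `search` isn't anchored — it looks for the pattern anywhere in the string.
The match spans [3:25] → '871cccWcaMeran2gggg70b'.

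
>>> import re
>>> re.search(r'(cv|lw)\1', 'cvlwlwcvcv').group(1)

'lw'

A backreference is literal: `\1` must see the identical characters the first group matched.
`search` walks the string left to right and returns the first match it finds.
The match spans [2:6] → 'lwlw'.
Captured: group 1 = 'lw'.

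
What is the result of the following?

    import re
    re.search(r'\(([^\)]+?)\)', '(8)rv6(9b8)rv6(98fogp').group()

'(8)'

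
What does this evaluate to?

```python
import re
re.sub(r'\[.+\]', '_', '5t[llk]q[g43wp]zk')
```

'5t_zk'

Every occurrence is swapped for '_'.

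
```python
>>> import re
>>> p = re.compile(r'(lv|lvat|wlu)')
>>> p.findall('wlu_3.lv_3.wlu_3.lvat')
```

['wlu', 'lv', 'wlu', 'lv']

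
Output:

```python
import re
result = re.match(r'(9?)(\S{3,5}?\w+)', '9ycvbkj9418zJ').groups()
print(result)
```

The match spans [0:13] → '9ycvbkj9418zJ'.
Captured: group 1 = '9', group 2 = 'ycvbkj9418zJ'.

('9', 'ycvbkj9418zJ')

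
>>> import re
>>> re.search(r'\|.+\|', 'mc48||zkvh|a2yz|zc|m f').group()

Unlike `match`, `search` isn't anchored — it looks for the pattern anywhere in the string.
The match spans [4:19] → '||zkvh|a2yz|zc|'.

'||zkvh|a2yz|zc|'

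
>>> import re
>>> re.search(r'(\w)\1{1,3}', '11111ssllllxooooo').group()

`\1` has to match the exact text group 1 already captured.
`re.search` tries every starting position until one works.
The match spans [0:4] → '1111'.
Captured: group 1 = '1'.

'1111'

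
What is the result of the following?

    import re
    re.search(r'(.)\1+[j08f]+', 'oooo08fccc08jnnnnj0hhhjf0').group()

'oooo08f'

`\1` is not a pattern — it's the concrete string captured by group 1, re-applied verbatim.
The match spans [0:7] → 'oooo08f'.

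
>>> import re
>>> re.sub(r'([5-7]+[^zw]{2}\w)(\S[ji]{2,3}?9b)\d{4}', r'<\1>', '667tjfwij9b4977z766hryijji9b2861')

The pattern matches one or more of a character in [5-7], then exactly 2 of any character except [zw], then a word character (captured); then a non-whitespace character, then 2 to 3 of one of [ji] (lazy), then the literal '9b' (captured); then exactly 4 of a digit.
Matches: at [0:15] → '667tjfwij9b4977'; at [16:32] → '766hryijji9b2861'.
Each match is replaced using the text its own group 1 captured.

'<667tjf>z<766hry>'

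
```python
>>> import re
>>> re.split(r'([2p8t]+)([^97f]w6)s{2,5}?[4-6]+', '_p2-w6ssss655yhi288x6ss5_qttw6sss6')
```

This matches one or more of one of [2p8t] (captured); then any character except [97f], then the literal 'w6' (captured); then 2 to 5 of the literal 's' (lazy), then one or more of a character in [4-6].
Matches to split on: at [1:13] → 'p2-w6ssss655'; at [26:34] → 'ttw6sss6'.
With a capturing group present, the delimiter's captured portion is kept in the result list.

['_', 'p2', '-w6', 'yhi288x6ss5_q', 't', 'tw6', '']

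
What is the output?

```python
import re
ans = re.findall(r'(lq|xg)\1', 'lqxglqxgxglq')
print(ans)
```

['xg']

The backreference `\1` re-matches whatever the first group consumed, character for character.
Scanning left to right: at [6:10] match 'xgxg', group 1 = 'xg'.
With a single group, `findall` returns only what that group captured — 1 item.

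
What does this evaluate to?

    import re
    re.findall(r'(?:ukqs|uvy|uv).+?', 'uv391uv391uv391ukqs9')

['uv3', 'uv3', 'uv3', 'ukqs9']

Since nothing is captured, `findall` lists the 4 matched substrings directly.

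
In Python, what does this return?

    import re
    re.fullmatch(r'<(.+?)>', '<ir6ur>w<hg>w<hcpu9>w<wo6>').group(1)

For `fullmatch`, every character of the input must be accounted for by the pattern.
The match spans [0:26] → '<ir6ur>w<hg>w<hcpu9>w<wo6>'.
Captured: group 1 = 'ir6ur>w<hg>w<hcpu9>w<wo6'.

'ir6ur>w<hg>w<hcpu9>w<wo6'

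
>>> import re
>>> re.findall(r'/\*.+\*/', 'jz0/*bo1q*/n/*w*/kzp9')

Scanning left to right: at [3:17] → '/*bo1q*/n/*w*/'.
With no groups in the pattern, `findall` gives back each whole match — 1 here.

['/*bo1q*/n/*w*/']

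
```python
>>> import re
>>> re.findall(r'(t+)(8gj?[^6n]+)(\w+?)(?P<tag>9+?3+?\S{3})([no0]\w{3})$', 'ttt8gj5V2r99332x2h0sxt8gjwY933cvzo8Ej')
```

The pattern matches one or more of a literal 't' (captured); then the literal '8g', then optionally the literal 'j', then one or more of any character except [6n] (captured); then one or more of a word character (lazy) (captured); then one or more of the literal '9' (lazy), then one or more of a literal '3' (lazy), then exactly 3 of a non-whitespace character (captured as 'tag'); then one of [no0], then exactly 3 of a word character (captured); then anchored at the end.
Scanning left to right: at [0:37] match 'ttt8gj5V2r99332x2h0sxt8gjwY933cvzo8Ej', groups = ('ttt', '8gj5V2r99332x2h0sxt8gjw', 'Y', '933cvz', 'o8Ej').
Multiple groups make `findall` return tuples — one 5-tuple for the one match.

[('ttt', '8gj5V2r99332x2h0sxt8gjw', 'Y', '933cvz', 'o8Ej')]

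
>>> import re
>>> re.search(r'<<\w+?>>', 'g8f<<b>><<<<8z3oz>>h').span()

Unlike `match`, `search` isn't anchored — it looks for the pattern anywhere in the string.
The match spans [3:8] → '<<b>>'.

(3, 8)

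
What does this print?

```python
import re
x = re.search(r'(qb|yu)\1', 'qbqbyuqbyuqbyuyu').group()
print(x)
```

qbqb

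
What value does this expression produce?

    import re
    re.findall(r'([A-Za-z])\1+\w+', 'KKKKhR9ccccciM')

The backreference `\1` re-matches whatever the first group consumed, character for character.
`findall` collects group 1 from the one match (1 total).

['K']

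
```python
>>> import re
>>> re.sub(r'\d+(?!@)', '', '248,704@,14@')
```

',4@,4@'

Because the assertion is negative and zero-width, positions next to the forbidden text are skipped.
Matches: at [0:3] → '248'; at [4:6] → '70'; at [9:10] → '1'.
Each match is replaced by ''.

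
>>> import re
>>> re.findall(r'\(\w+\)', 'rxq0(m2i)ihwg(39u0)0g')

['(m2i)', '(39u0)']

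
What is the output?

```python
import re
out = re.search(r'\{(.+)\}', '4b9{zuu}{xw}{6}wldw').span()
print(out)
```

`re.search` tries every starting position until one works.
The match spans [3:15] → '{zuu}{xw}{6}'.
Captured: group 1 = 'zuu}{xw}{6'.

(3, 15)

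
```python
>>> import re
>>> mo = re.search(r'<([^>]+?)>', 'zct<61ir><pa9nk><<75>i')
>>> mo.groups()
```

`search` walks the string left to right and returns the first match it finds.
The match spans [3:9] → '<61ir>'.
Captured: group 1 = '61ir'.

('61ir',)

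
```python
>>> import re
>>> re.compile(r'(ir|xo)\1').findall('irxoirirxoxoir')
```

['ir', 'xo']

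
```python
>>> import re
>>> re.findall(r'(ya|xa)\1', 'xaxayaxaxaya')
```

['xa', 'xa']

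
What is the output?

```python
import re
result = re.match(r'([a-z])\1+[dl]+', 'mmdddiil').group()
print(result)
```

`\1` is not a pattern — it's the concrete string captured by group 1, re-applied verbatim.
`re.match` only tries the pattern at the start of the string.
The match spans [0:5] → 'mmddd'.
Captured: group 1 = 'm'.

mmddd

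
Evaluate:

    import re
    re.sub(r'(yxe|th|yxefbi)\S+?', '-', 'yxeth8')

Every occurrence is swapped for '-'.

'-h8'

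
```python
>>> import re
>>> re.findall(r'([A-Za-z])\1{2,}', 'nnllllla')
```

['l']

A backreference is literal: `\1` must see the identical characters the first group matched.
One capturing group, so `findall` returns just the captured substring from the one match — 1 in all.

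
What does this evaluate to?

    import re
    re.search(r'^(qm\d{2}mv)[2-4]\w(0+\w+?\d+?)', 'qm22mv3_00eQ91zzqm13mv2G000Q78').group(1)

The match spans [0:13] → 'qm22mv3_00eQ9'.
Captured: group 1 = 'qm22mv', group 2 = '00eQ9'.

'qm22mv'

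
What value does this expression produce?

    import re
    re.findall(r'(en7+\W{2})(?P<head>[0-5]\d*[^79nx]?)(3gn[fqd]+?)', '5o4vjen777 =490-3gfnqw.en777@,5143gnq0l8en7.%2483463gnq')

The pattern matches the literal 'en', then one or more of a literal '7', then exactly 2 of a non-word character (captured); then a character in [0-5], then zero or more of a digit, then optionally any character except [79nx] (captured as 'head'); then the literal '3gn', then one or more of one of [fqd] (lazy) (captured).
Matches: at [23:37] match 'en777@,5143gnq', groups = ('en777@,', '514', '3gnq'); at [40:55] match 'en7.%2483463gnq', groups = ('en7.%', '248346', '3gnq').
`findall` packs the 3 group values into a tuple for every match.

[('en777@,', '514', '3gnq'), ('en7.%', '248346', '3gnq')]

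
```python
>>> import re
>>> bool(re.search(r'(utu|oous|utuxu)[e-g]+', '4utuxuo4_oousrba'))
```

False

`re.search` tries every starting position until one works.
Here nothing in the string fits, so the call returns None, and `bool(None)` is False.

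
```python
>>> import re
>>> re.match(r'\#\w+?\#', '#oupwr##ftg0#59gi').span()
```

(0, 7)

`re.match` only tries the pattern at the start of the string.
The match spans [0:7] → '#oupwr#'.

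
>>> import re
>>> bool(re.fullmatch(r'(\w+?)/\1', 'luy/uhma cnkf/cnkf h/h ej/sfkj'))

False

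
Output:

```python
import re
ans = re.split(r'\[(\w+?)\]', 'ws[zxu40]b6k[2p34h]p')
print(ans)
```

['ws', 'zxu40', 'b6k', '2p34h', 'p']

The group in the pattern means `split` returns the separators' captures alongside the pieces.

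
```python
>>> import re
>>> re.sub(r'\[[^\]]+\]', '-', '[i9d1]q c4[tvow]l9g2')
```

'-q c4-l9g2'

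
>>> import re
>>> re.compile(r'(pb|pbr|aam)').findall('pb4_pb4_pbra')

['pb', 'pb', 'pb']

`|` is ordered: at each position the engine commits to the first alternative that works.
Walking the string: at [0:2] match 'pb', group 1 = 'pb'; at [4:6] match 'pb', group 1 = 'pb'; at [8:10] match 'pb', group 1 = 'pb'.
One capturing group, so `findall` returns just the captured substring from each match — 3 in all.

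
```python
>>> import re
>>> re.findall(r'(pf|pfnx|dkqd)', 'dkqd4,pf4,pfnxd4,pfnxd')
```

['dkqd', 'pf', 'pf', 'pf']

Branches in `(...|...)` are attempted left-to-right; the first branch that allows the whole pattern to succeed is taken.
Walking the string: at [0:4] match 'dkqd', group 1 = 'dkqd'; at [6:8] match 'pf', group 1 = 'pf'; at [10:12] match 'pf', group 1 = 'pf'; at [17:19] match 'pf', group 1 = 'pf'.
With a single group, `findall` returns only what that group captured — 4 items.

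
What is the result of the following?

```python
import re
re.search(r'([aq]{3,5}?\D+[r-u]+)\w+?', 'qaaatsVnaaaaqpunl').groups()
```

('qaaatsVnaaaaqpu',)

The match spans [0:16] → 'qaaatsVnaaaaqpun'.
Captured: group 1 = 'qaaatsVnaaaaqpu'.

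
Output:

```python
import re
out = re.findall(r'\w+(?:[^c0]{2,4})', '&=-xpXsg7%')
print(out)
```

The pattern matches one or more of a word character; then 2 to 4 of any character except [c0] (non-capturing group).
Since nothing is captured, `findall` lists the 1 matched substring directly.

['xpXsg7%']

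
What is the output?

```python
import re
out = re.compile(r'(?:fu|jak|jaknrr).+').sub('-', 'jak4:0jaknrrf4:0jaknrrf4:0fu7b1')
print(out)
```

-

Matches: at [0:31] → 'jak4:0jaknrrf4:0jaknrrf4:0fu7b1'.
Each match is replaced by '-'.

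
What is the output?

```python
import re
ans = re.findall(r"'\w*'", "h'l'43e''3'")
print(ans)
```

`findall` yields the raw match text (2 of them) because the pattern has no groups.

["'l'", "''"]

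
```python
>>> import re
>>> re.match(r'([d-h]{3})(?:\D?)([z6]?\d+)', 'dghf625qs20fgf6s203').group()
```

'dghf625'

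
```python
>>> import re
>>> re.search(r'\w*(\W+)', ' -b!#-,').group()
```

' -'

This matches zero or more of a word character; then one or more of a non-word character (captured).
`search` walks the string left to right and returns the first match it finds.
The match spans [0:2] → ' -'.
Captured: group 1 = ' -'.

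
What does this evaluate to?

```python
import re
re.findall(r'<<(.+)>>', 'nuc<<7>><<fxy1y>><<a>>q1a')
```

['7>><<fxy1y>><<a']

One capturing group, so `findall` returns just the captured substring from the one match — 1 in all.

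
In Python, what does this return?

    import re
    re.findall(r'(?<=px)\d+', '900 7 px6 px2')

['6', '2']

The `(?=…)`/`(?<=…)` assertion just peeks at neighbouring text; it doesn't advance the match position.
No capturing groups, so `findall` returns the 2 full match strings.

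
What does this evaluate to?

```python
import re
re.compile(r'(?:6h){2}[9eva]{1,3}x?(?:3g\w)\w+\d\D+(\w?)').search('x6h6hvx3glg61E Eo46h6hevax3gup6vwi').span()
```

(1, 18)

This matches the literal '6h' repeated 2 times, then 1 to 3 of one of [9eva], then optionally the literal 'x'; then the literal '3g', then a word character (non-capturing group); then one or more of a word character, then a digit, then one or more of a non-digit; then optionally a word character (captured).
`re.search` tries every starting position until one works.
The match spans [1:18] → '6h6hvx3glg61E Eo4'.
Captured: group 1 = '4'.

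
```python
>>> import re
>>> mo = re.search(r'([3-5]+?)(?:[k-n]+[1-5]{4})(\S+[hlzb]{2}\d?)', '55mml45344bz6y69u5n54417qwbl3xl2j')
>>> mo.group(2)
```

'4bz6y69u5n54417qwbl3'

The match spans [0:29] → '55mml45344bz6y69u5n54417qwbl3'.
Captured: group 1 = '55', group 2 = '4bz6y69u5n54417qwbl3'.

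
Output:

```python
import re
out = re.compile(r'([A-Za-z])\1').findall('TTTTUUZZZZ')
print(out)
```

['T', 'T', 'U', 'Z', 'Z']

After group 1 captures some text, `\1` only succeeds where that same text appears again.
Scanning left to right: at [0:2] match 'TT', group 1 = 'T'; at [2:4] match 'TT', group 1 = 'T'; at [4:6] match 'UU', group 1 = 'U'; at [6:8] match 'ZZ', group 1 = 'Z'; at [8:10] match 'ZZ', group 1 = 'Z'.
Because there's exactly one group, `findall` drops the full match and keeps group 1 from each hit.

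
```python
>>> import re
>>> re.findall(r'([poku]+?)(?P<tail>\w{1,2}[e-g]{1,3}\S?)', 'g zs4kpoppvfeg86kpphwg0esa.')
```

[('kpop', 'pvfeg8'), ('kpp', 'hwg0')]

The pattern matches one or more of one of [poku] (lazy) (captured); then 1 to 2 of a word character, then 1 to 3 of a character in [e-g], then optionally a non-whitespace character (captured as 'tail').
Because the quantifier is non-greedy, it stops expanding at the earliest point where the rest of the pattern can succeed.
Matches: at [5:15] match 'kpoppvfeg8', groups = ('kpop', 'pvfeg8'); at [16:23] match 'kpphwg0', groups = ('kpp', 'hwg0').
2 groups means each result is a tuple of 2 captured strings — 2 here.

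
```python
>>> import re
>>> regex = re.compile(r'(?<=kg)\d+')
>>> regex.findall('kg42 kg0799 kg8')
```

The lookaround is zero-width — it requires the adjacent text to match without consuming it, so the asserted text isn't part of the match.
Walking the string: at [2:4] → '42'; at [7:11] → '0799'; at [14:15] → '8'.
`findall` yields the raw match text (3 of them) because the pattern has no groups.

['42', '0799', '8']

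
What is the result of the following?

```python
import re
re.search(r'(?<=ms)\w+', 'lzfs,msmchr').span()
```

The `(?=…)`/`(?<=…)` assertion just peeks at neighbouring text; it doesn't advance the match position.
The match spans [7:11] → 'mchr'.

(7, 11)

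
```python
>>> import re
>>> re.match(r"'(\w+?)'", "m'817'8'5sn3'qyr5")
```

None

`re.match` won't scan ahead — the pattern has to work from the very first character.
Here position 0 doesn't satisfy it, so the call returns None.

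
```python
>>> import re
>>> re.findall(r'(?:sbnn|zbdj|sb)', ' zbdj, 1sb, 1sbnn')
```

`|` is ordered: at each position the engine commits to the first alternative that works.
Matches: at [1:5] → 'zbdj'; at [8:10] → 'sb'; at [13:17] → 'sbnn'.
No capturing groups, so `findall` returns the 3 full match strings.

['zbdj', 'sb', 'sbnn']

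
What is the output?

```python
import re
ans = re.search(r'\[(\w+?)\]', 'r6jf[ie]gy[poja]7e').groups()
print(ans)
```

The match spans [4:8] → '[ie]'.
Captured: group 1 = 'ie'.

('ie',)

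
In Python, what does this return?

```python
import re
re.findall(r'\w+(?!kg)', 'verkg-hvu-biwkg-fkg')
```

['verkg', 'hvu', 'biwkg', 'fkg']

The negative lookaround is zero-width — it rules out positions where the adjacent text would match, without consuming anything.
Matches: at [0:5] → 'verkg'; at [6:9] → 'hvu'; at [10:15] → 'biwkg'; at [16:19] → 'fkg'.
`findall` yields the raw match text (4 of them) because the pattern has no groups.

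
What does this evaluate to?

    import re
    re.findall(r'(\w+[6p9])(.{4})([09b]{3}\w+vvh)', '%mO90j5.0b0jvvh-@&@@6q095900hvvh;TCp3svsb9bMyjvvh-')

[('mO9', '0j5.', '0b0jvvh'), ('TCp', '3svs', 'b9bMyjvvh')]

Multiple groups make `findall` return tuples — one 3-tuple for each match.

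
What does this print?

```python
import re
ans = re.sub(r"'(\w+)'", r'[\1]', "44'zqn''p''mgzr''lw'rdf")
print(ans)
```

`\1` in the replacement pulls in group 1's text for each match.

44[zqn][p][mgzr][lw]rdf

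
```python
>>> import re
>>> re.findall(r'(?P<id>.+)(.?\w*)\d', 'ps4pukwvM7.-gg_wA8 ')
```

[('ps4pukwvM7.-gg_wA', '')]

`findall` packs the 2 group values into a tuple for every match.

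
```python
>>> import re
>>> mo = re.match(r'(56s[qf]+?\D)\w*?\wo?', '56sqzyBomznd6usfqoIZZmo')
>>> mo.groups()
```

('56sqz',)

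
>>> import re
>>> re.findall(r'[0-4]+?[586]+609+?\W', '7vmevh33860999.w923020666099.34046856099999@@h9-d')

The pattern matches one or more of a character in [0-4] (lazy), then one or more of one of [586]; then the literal '60', then one or more of a literal '9' (lazy), then a non-word character.
Scanning left to right: at [6:15] → '33860999.'; at [17:29] → '23020666099.'; at [29:44] → '34046856099999@'.
Since nothing is captured, `findall` lists the 3 matched substrings directly.

['33860999.', '23020666099.', '34046856099999@']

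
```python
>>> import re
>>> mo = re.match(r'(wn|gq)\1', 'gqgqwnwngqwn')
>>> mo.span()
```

(0, 4)

`\1` is not a pattern — it's the concrete string captured by group 1, re-applied verbatim.
`re.match` only tries the pattern at the start of the string.
The match spans [0:4] → 'gqgq'.
Captured: group 1 = 'gq'.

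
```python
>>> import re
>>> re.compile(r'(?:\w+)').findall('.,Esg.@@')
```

['Esg']

The pattern matches one or more of a word character (non-capturing group).
Matches: at [2:5] → 'Esg'.
No capturing groups, so `findall` returns the 1 full match string.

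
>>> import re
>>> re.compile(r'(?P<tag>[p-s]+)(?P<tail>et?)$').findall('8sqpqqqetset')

Pattern: one or more of a character in [p-s] (captured as 'tag'); then the literal 'e', then optionally a literal 't' (captured as 'tail'); then anchored at the end.
Walking the string: at [9:12] match 'set', groups = ('s', 'et').
2 groups means the one result is a tuple of 2 captured strings — 1 here.

[('s', 'et')]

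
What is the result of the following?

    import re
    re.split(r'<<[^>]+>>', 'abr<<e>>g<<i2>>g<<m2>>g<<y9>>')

['abr', 'g', 'g', 'g', '']

Matches to split on: at [3:8] → '<<e>>'; at [9:15] → '<<i2>>'; at [16:22] → '<<m2>>'; at [23:29] → '<<y9>>'.
Each match becomes a cut point; 5 segments remain.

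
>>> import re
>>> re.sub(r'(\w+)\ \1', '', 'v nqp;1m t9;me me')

A backreference is literal: `\1` must see the identical characters the first group matched.
Matches: at [12:17] → 'me me'.
Each match is replaced by ''.

'v nqp;1m t9;'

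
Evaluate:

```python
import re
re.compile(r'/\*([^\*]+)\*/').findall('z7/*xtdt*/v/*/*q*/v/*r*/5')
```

['xtdt', 'q', 'r']

Matches: at [2:10] match '/*xtdt*/', group 1 = 'xtdt'; at [13:18] match '/*q*/', group 1 = 'q'; at [19:24] match '/*r*/', group 1 = 'r'.
One capturing group, so `findall` returns just the captured substring from each match — 3 in all.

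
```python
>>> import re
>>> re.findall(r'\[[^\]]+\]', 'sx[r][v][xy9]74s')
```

Scanning left to right: at [2:5] → '[r]'; at [5:8] → '[v]'; at [8:13] → '[xy9]'.
Since nothing is captured, `findall` lists the 3 matched substrings directly.

['[r]', '[v]', '[xy9]']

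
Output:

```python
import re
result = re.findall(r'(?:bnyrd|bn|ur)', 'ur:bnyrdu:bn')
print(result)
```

['ur', 'bnyrd', 'bn']

Alternation isn't longest-match — the leftmost alternative that fits at this position is chosen.
Walking the string: at [0:2] → 'ur'; at [3:8] → 'bnyrd'; at [10:12] → 'bn'.
No capturing groups, so `findall` returns the 3 full match strings.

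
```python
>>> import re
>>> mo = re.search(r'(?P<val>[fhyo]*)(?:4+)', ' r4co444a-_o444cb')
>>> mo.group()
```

This matches zero or more of one of [fhyo] (captured as 'val'); then one or more of a literal '4' (non-capturing group).
Unlike `match`, `search` isn't anchored — it looks for the pattern anywhere in the string.
The match spans [2:3] → '4'.
Captured: group 1 = ''.

'4'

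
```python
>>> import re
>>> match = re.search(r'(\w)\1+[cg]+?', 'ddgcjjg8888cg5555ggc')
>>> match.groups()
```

('d',)

The backreference `\1` re-matches whatever the first group consumed, character for character.
`re.search` tries every starting position until one works.
The match spans [0:3] → 'ddg'.
Captured: group 1 = 'd'.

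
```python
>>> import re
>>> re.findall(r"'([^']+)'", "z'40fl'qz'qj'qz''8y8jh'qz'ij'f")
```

['40fl', 'qj', '8y8jh', 'ij']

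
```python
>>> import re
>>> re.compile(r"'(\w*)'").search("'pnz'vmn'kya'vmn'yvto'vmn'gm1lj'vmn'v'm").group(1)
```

'pnz'

Unlike `match`, `search` isn't anchored — it looks for the pattern anywhere in the string.
The match spans [0:5] → "'pnz'".
Captured: group 1 = 'pnz'.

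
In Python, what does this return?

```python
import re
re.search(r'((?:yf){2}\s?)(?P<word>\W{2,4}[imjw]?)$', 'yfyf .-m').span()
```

(0, 8)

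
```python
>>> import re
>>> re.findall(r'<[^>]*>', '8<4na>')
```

Walking the string: at [1:6] → '<4na>'.
Since nothing is captured, `findall` lists the 1 matched substring directly.

['<4na>']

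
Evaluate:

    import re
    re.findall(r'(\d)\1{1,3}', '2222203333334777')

['2', '3', '3', '7']

`\1` is not a pattern — it's the concrete string captured by group 1, re-applied verbatim.
One capturing group, so `findall` returns just the captured substring from each match — 4 in all.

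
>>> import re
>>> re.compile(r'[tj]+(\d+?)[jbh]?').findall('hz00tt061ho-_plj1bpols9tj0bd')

The pattern matches one or more of one of [tj]; then one or more of a digit (lazy) (captured); then optionally one of [jbh].
Matches: at [4:7] match 'tt0', group 1 = '0'; at [15:18] match 'j1b', group 1 = '1'; at [23:27] match 'tj0b', group 1 = '0'.
Because there's exactly one group, `findall` drops the full match and keeps group 1 from each hit.

['0', '1', '0']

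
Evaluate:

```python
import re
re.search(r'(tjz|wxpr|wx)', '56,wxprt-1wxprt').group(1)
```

The match spans [3:7] → 'wxpr'.
Captured: group 1 = 'wxpr'.

'wxpr'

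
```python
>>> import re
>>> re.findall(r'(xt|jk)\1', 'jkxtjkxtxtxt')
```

['xt']

`\1` is not a pattern — it's the concrete string captured by group 1, re-applied verbatim.
Because there's exactly one group, `findall` drops the full match and keeps group 1 from the one hit.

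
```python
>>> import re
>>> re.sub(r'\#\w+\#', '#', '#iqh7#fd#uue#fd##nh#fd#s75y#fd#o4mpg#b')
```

'#fd#fd##fd#fd#b'

Matches: at [0:6] → '#iqh7#'; at [8:13] → '#uue#'; at [16:20] → '#nh#'; at [22:28] → '#s75y#'; at [30:37] → '#o4mpg#'.
Each match is replaced by '#'.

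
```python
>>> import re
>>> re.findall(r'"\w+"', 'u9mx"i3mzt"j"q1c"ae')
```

['"i3mzt"', '"q1c"']

`findall` yields the raw match text (2 of them) because the pattern has no groups.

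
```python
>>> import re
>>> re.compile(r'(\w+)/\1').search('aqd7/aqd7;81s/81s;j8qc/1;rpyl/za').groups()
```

The match spans [0:9] → 'aqd7/aqd7'.
Captured: group 1 = 'aqd7'.

('aqd7',)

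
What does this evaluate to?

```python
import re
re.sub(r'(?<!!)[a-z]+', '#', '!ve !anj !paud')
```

'!v# !a# !p#'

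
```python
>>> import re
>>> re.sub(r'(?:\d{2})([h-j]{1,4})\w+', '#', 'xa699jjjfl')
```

'xa6#'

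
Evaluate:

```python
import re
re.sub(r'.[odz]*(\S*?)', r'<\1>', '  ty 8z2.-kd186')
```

This matches any character, then zero or more of one of [odz]; then zero or more of a non-whitespace character (lazy) (captured).
Matches: at [0:1] → ' '; at [1:2] → ' '; at [2:3] → 't'; at [3:4] → 'y'; at [4:5] → ' '; ….
The replacement refers to a captured group, so each match is rewritten using its own captured text.

'<><><><><><><><><><><><><>'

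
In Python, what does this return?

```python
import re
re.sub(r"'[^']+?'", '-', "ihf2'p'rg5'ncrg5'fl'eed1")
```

Matches: at [4:7] → "'p'"; at [10:17] → "'ncrg5'".
`sub` substitutes '-' at each match site.

"ihf2-rg5-fl'eed1"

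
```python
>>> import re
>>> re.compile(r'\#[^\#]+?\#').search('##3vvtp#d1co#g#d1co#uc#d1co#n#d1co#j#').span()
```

The match spans [1:8] → '#3vvtp#'.

(1, 8)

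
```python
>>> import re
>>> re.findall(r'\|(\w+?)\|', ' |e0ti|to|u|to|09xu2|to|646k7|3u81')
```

Because there's exactly one group, `findall` drops the full match and keeps group 1 from each hit.

['e0ti', 'u', '09xu2', '646k7']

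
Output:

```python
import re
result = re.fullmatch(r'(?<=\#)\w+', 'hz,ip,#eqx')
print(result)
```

`fullmatch` succeeds only if the pattern covers the string from start to end.
Here there's no way to consume every character, so the call returns None.

None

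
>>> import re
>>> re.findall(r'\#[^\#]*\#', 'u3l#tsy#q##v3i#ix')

['#tsy#', '##']

Scanning left to right: at [3:8] → '#tsy#'; at [9:11] → '##'.
`findall` yields the raw match text (2 of them) because the pattern has no groups.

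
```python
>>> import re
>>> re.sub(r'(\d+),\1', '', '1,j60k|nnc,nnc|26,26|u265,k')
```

The backreference `\1` re-matches whatever the first group consumed, character for character.
Matches: at [15:20] → '26,26'.
Every occurrence is swapped for ''.

'1,j60k|nnc,nnc||u265,k'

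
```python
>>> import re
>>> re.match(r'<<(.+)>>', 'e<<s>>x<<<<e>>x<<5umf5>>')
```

None

With `match`, the pattern is implicitly anchored at the beginning.
Here the pattern fails at index 0, so the call returns None.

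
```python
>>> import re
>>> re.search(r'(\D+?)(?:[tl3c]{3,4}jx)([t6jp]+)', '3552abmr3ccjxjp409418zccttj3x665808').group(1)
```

'abmr'

The pattern matches one or more of a non-digit (lazy) (captured); then 3 to 4 of one of [tl3c], then the literal 'jx' (non-capturing group); then one or more of one of [t6jp] (captured).
Unlike `match`, `search` isn't anchored — it looks for the pattern anywhere in the string.
The match spans [4:15] → 'abmr3ccjxjp'.
Captured: group 1 = 'abmr', group 2 = 'jp'.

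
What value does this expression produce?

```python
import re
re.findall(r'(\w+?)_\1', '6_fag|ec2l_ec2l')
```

['ec2l']

After group 1 captures some text, `\1` only succeeds where that same text appears again.
Scanning left to right: at [6:15] match 'ec2l_ec2l', group 1 = 'ec2l'.
Because there's exactly one group, `findall` drops the full match and keeps group 1 from the one hit.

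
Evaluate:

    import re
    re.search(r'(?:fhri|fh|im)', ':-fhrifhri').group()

'fhri'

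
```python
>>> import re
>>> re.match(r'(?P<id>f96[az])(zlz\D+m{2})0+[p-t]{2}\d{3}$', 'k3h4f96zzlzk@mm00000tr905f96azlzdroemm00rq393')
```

None

`match` is anchored at position 0; if the pattern doesn't fit there, it returns None.
Here position 0 doesn't satisfy it, so the call returns None.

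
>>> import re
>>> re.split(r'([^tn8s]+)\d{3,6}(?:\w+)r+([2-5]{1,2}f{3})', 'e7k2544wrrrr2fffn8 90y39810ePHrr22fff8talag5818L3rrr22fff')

['', 'e7k2', '2fff', 'n8', ' 90y39', '22fff', '']

This matches one or more of any character except [tn8s] (captured); then 3 to 6 of a digit; then one or more of a word character (non-capturing group); then one or more of a literal 'r'; then 1 to 2 of a character in [2-5], then exactly 3 of the literal 'f' (captured).
Matches to split on: at [0:16] → 'e7k2544wrrrr2fff'; at [18:57] → ' 90y39810ePHrr22fff8talag5818L3rrr22fff'.
`re.split` interleaves the captured-group text with the surrounding fragments.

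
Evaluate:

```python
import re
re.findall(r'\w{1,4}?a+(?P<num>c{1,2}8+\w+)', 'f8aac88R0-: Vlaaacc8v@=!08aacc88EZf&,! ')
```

['c88R0', 'cc8v', 'cc88EZf']

One capturing group, so `findall` returns just the captured substring from each match — 3 in all.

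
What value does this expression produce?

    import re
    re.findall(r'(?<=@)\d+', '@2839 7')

['2839']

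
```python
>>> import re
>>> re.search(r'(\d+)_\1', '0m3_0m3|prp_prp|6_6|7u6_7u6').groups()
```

The match spans [16:19] → '6_6'.
Captured: group 1 = '6'.

('6',)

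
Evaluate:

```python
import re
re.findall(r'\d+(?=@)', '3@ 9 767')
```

Lookahead/lookbehind check context without consuming it, so the matched span excludes the asserted characters.
Since nothing is captured, `findall` lists the 1 matched substring directly.

['3']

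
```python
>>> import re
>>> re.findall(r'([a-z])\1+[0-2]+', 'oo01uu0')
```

After group 1 captures some text, `\1` only succeeds where that same text appears again.
`findall` collects group 1 from each match (2 total).

['o', 'u']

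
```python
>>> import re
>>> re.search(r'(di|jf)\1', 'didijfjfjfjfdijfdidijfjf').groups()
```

After group 1 captures some text, `\1` only succeeds where that same text appears again.
`search` walks the string left to right and returns the first match it finds.
The match spans [0:4] → 'didi'.
Captured: group 1 = 'di'.

('di',)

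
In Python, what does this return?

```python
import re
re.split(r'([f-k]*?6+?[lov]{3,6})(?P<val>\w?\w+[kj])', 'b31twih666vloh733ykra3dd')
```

['b31tw', 'ih666vlo', 'h733yk', 'ra3dd']

This matches zero or more of a character in [f-k] (lazy), then one or more of the literal '6' (lazy), then 3 to 6 of one of [lov] (captured); then optionally a word character, then one or more of a word character, then one of [kj] (captured as 'val').
Matches to split on: at [5:19] → 'ih666vloh733yk'.
The group in the pattern means `split` returns the separators' captures alongside the pieces.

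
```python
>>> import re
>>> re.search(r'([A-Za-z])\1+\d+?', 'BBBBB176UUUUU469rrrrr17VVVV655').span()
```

(0, 6)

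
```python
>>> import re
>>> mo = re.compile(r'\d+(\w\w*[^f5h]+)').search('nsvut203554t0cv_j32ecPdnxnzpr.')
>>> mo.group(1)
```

't0cv_j32ecPdnxnzpr.'

The pattern matches one or more of a digit; then a word character, then zero or more of a word character, then one or more of any character except [f5h] (captured).
`re.search` tries every starting position until one works.
The match spans [5:30] → '203554t0cv_j32ecPdnxnzpr.'.
Captured: group 1 = 't0cv_j32ecPdnxnzpr.'.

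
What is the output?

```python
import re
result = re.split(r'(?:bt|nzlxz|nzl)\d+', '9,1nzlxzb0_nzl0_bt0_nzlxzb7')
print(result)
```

['9,1nzlxzb0_', '_', '_nzlxzb7']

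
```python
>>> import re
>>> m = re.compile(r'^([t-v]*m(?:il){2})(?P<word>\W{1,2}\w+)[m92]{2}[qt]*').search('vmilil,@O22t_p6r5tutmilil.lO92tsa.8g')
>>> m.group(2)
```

',@O'

The match spans [0:12] → 'vmilil,@O22t'.
Captured: group 1 = 'vmilil', group 2 = ',@O'.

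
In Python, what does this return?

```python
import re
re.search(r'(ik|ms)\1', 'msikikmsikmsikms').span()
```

(2, 6)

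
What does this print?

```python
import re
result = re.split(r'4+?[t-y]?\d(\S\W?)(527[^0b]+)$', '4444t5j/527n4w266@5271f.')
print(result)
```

`re.split` interleaves the captured-group text with the surrounding fragments.

['', 'j/', '527n4w266@5271f.', '']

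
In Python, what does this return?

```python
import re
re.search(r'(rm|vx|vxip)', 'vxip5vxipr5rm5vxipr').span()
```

(0, 2)

Alternation tries branches left to right and keeps the first one that lets the overall match succeed at that position.
`search` walks the string left to right and returns the first match it finds.
The match spans [0:2] → 'vx'.
Captured: group 1 = 'vx'.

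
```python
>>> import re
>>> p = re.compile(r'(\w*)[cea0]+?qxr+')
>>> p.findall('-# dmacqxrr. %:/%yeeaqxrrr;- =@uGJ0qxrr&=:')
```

The pattern matches zero or more of a word character (captured); then one or more of one of [cea0] (lazy), then the literal 'qx', then one or more of the literal 'r'.
Walking the string: at [3:11] match 'dmacqxrr', group 1 = 'dma'; at [17:26] match 'yeeaqxrrr', group 1 = 'yee'; at [31:39] match 'uGJ0qxrr', group 1 = 'uGJ'.
`findall` collects group 1 from each match (3 total).

['dma', 'yee', 'uGJ']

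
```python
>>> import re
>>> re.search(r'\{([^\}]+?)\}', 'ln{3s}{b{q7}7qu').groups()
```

('3s',)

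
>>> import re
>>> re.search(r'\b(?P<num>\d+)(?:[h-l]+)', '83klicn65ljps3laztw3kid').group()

'83kli'

Pattern: a word boundary (`\b`, zero-width); then one or more of a digit (captured as 'num'); then one or more of a character in [h-l] (non-capturing group).
`re.search` tries every starting position until one works.
The match spans [0:5] → '83kli'.
Captured: group 1 = '83'.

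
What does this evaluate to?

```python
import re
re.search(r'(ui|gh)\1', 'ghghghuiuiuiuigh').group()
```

`\1` is not a pattern — it's the concrete string captured by group 1, re-applied verbatim.
`re.search` scans for the first position where the pattern succeeds.
The match spans [0:4] → 'ghgh'.
Captured: group 1 = 'gh'.

'ghgh'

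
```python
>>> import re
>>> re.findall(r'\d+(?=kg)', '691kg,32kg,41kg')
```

['691', '32', '41']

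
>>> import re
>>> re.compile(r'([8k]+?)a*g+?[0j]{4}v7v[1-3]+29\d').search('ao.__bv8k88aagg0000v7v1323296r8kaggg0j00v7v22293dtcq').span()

(7, 29)

This matches one or more of one of [8k] (lazy) (captured); then zero or more of a literal 'a'; then one or more of a literal 'g' (lazy), then exactly 4 of one of [0j], then the literal 'v7v'; then one or more of a character in [1-3]; then the literal '29', then a digit.
`re.search` tries every starting position until one works.
The match spans [7:29] → '8k88aagg0000v7v1323296'.
Captured: group 1 = '8k88'.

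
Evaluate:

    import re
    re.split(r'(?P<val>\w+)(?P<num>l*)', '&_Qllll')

['&', '_Qllll', '', '']

Pattern: one or more of a word character (captured as 'val'); then zero or more of a literal 'l' (captured as 'num').
Matches to split on: at [1:7] → '_Qllll'.
Because the pattern has a capturing group, `split` also inserts each captured text between the pieces.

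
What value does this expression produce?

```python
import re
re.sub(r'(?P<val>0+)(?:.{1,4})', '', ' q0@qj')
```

The pattern matches one or more of a literal '0' (captured as 'val'); then 1 to 4 of any character (non-capturing group).
Matches: at [2:6] → '0@qj'.
Each match is replaced by ''.

' q'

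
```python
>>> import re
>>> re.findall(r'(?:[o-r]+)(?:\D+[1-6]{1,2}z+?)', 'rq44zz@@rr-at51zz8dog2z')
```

A `+?`/`*?`/`{m,n}?` starts at its minimum and grows only as far as needed for what follows to match.
Since nothing is captured, `findall` lists the 3 matched substrings directly.

['rq44z', 'rr-at51z', 'og2z']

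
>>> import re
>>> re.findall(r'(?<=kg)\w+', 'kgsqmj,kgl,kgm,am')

Because the assertion is zero-width, the text it checks is not consumed and won't appear in the result.
Matches: at [2:6] → 'sqmj'; at [9:10] → 'l'; at [13:14] → 'm'.
With no groups in the pattern, `findall` gives back each whole match — 3 here.

['sqmj', 'l', 'm']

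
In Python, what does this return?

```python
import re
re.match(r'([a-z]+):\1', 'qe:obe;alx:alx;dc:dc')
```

A backreference is literal: `\1` must see the identical characters the first group matched.
`re.match` only tries the pattern at the start of the string.
Here the string doesn't start with a match, so the call returns None.

None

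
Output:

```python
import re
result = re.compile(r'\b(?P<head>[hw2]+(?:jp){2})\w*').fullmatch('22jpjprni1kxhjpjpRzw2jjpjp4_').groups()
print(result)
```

('22jpjp',)

Pattern: a word boundary (`\b`, zero-width); then one or more of one of [hw2], then the literal 'jp' repeated 2 times (captured as 'head'); then zero or more of a word character.
`fullmatch` succeeds only if the pattern covers the string from start to end.
The match spans [0:28] → '22jpjprni1kxhjpjpRzw2jjpjp4_'.
Captured: group 1 = '22jpjp'.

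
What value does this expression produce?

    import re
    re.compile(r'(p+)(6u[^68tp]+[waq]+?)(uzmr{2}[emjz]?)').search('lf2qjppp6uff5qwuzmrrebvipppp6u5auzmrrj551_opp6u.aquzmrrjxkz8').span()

This matches one or more of a literal 'p' (captured); then the literal '6u', then one or more of any character except [68tp], then one or more of one of [waq] (lazy) (captured); then the literal 'uzm', then exactly 2 of a literal 'r', then optionally one of [emjz] (captured).
The match spans [5:21] → 'ppp6uff5qwuzmrre'.

(5, 21)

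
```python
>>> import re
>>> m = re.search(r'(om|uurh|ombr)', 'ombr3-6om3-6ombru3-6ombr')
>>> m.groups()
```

('om',)

Alternation isn't longest-match — the leftmost alternative that fits at this position is chosen.
`search` walks the string left to right and returns the first match it finds.
The match spans [0:2] → 'om'.
Captured: group 1 = 'om'.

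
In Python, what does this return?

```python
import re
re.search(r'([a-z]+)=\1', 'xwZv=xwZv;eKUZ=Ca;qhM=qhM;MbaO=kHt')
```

A backreference is literal: `\1` must see the identical characters the first group matched.
`search` walks the string left to right and returns the first match it finds.
Here the pattern never matches, so the call returns None.

None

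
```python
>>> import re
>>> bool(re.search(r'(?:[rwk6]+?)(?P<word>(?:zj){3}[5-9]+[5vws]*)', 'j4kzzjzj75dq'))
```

False

The pattern matches one or more of one of [rwk6] (lazy) (non-capturing group); then the literal 'zj' repeated 3 times, then one or more of a character in [5-9], then zero or more of one of [5vws] (captured as 'word').
Unlike `match`, `search` isn't anchored — it looks for the pattern anywhere in the string.
Here no position works, so the call returns None, and `bool(None)` is False.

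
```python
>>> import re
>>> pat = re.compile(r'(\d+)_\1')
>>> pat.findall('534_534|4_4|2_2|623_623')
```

['534', '4', '2', '623']

A backreference is literal: `\1` must see the identical characters the first group matched.
With a single group, `findall` returns only what that group captured — 4 items.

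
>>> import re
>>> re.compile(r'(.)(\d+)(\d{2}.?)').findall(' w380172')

[('w', '3801', '72')]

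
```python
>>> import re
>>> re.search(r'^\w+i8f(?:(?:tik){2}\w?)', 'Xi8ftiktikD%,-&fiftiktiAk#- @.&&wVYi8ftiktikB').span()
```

The pattern matches anchored at the start of the string; then one or more of a word character, then the literal 'i8f'; then the literal 'tik' repeated 2 times, then optionally a word character (non-capturing group).
`re.search` scans for the first position where the pattern succeeds.
The match spans [0:11] → 'Xi8ftiktikD'.

(0, 11)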